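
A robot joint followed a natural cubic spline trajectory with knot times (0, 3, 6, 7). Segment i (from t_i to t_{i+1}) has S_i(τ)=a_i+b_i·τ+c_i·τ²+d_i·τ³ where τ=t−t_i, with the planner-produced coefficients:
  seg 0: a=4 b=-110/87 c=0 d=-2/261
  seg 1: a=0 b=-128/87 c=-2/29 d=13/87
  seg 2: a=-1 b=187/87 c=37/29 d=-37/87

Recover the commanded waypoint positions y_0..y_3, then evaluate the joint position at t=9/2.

y_0=4 y_1=0 y_2=-1 y_3=2
S(9/2) = -431/232

y_0 = S_0(0) = a_0 = 4
y_1 = S_1(0) = a_1 = 0
y_2 = S_2(0) = a_2 = -1
y_3 = S_2(1) = 2
t_q=9/2 is in segment 1 (τ=3/2); S_1(τ)=-431/232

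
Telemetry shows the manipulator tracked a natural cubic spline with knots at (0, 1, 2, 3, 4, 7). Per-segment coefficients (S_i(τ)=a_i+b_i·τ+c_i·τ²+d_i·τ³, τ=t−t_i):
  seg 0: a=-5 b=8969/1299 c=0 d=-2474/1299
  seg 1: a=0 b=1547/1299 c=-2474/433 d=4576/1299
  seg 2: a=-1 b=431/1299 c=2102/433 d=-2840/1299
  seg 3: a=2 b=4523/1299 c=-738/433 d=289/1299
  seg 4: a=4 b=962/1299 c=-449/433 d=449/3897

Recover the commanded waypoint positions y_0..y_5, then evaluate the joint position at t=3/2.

y_0 = S_0(0) = a_0 = -5
y_1 = S_1(0) = a_1 = 0
y_2 = S_2(0) = a_2 = -1
y_3 = S_3(0) = a_3 = 2
y_4 = S_4(0) = a_4 = 4
y_5 = S_4(3) = 0
t_q=3/2 is in segment 1 (τ=1/2); S_1(τ)=-170/433

y_0=-5 y_1=0 y_2=-1 y_3=2 y_4=4 y_5=0
S(3/2) = -170/433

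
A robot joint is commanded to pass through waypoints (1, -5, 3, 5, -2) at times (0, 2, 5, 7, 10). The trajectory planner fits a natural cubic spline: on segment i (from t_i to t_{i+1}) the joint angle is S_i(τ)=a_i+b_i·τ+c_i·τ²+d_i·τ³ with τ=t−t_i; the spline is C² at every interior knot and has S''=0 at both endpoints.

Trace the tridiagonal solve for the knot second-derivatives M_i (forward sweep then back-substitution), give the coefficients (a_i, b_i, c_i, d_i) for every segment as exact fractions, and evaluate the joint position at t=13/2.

Δ: Δ0=-3, Δ1=8/3, Δ2=1, Δ3=-7/3
row 1: diag=10, rhs=34; c'=3/10, d'=17/5
row 2: denom=10−3·3/10=91/10; d'=(-10−3·17/5)/(91/10)=-202/91
row 3: denom=10−2·20/91=870/91; d'=(-20−2·-202/91)/(870/91)=-236/145
back: M3=-236/145
back: M2=-202/91−20/91·-236/145=-54/29
back: M1=17/5−3/10·-54/29=574/145
M: M0=0, M1=574/145, M2=-54/29, M3=-236/145, M4=0
seg 0: a=1, c=M0/2=0, d=(M1−M0)/(6·2)=287/870, b=Δ0−h0·(2M0+M1)/6=-1879/435
seg 1: a=-5, c=M1/2=287/145, d=(M2−M1)/(6·3)=-422/1305, b=Δ1−h1·(2M1+M2)/6=-157/435
seg 2: a=3, c=M2/2=-27/29, d=(M3−M2)/(6·2)=17/870, b=Δ2−h2·(2M2+M3)/6=1211/435
seg 3: a=5, c=M3/2=-118/145, d=(M4−M3)/(6·3)=118/1305, b=Δ3−h3·(2M3+M4)/6=-307/435
t_q=13/2 → seg 2, τ=3/2; S=3+1211/435·τ+-27/29·τ²+17/870·τ³=11941/2320

  seg 0: a=1 b=-1879/435 c=0 d=287/870
  seg 1: a=-5 b=-157/435 c=287/145 d=-422/1305
  seg 2: a=3 b=1211/435 c=-27/29 d=17/870
  seg 3: a=5 b=-307/435 c=-118/145 d=118/1305
S(13/2) = 11941/2320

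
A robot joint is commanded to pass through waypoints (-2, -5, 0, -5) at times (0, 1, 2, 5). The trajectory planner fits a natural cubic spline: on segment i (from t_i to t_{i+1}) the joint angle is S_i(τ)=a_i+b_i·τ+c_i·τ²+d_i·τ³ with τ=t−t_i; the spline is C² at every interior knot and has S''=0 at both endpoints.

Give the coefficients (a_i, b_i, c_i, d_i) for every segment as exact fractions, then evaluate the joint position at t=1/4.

Δ: Δ0=-3, Δ1=5, Δ2=-5/3
row 1: diag=4, rhs=48; c'=1/4, d'=12
row 2: denom=8−1·1/4=31/4; d'=(-40−1·12)/(31/4)=-208/31
back: M2=-208/31
back: M1=12−1/4·-208/31=424/31
M: M0=0, M1=424/31, M2=-208/31, M3=0
seg 0: a=-2, c=M0/2=0, d=(M1−M0)/(6·1)=212/93, b=Δ0−h0·(2M0+M1)/6=-491/93
seg 1: a=-5, c=M1/2=212/31, d=(M2−M1)/(6·1)=-316/93, b=Δ1−h1·(2M1+M2)/6=145/93
seg 2: a=0, c=M2/2=-104/31, d=(M3−M2)/(6·3)=104/279, b=Δ2−h2·(2M2+M3)/6=469/93
t_q=1/4 → seg 0, τ=1/4; S=-2+-491/93·τ+0·τ²+212/93·τ³=-1629/496

  seg 0: a=-2 b=-491/93 c=0 d=212/93
  seg 1: a=-5 b=145/93 c=212/31 d=-316/93
  seg 2: a=0 b=469/93 c=-104/31 d=104/279
S(1/4) = -1629/496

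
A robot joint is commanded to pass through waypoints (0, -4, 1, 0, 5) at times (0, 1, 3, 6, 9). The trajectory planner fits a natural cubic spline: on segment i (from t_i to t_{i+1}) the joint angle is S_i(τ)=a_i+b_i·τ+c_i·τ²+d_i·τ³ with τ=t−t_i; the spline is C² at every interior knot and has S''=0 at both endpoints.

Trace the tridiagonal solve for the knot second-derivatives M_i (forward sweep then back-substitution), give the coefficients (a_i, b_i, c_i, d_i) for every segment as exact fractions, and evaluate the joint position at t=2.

Δ: Δ0=-4, Δ1=5/2, Δ2=-1/3, Δ3=5/3
row 1: diag=6, rhs=39; c'=1/3, d'=13/2
row 2: denom=10−2·1/3=28/3; d'=(-17−2·13/2)/(28/3)=-45/14
row 3: denom=12−3·9/28=309/28; d'=(12−3·-45/14)/(309/28)=202/103
back: M3=202/103
back: M2=-45/14−9/28·202/103=-396/103
back: M1=13/2−1/3·-396/103=1603/206
M: M0=0, M1=1603/206, M2=-396/103, M3=202/103, M4=0
seg 0: a=0, c=M0/2=0, d=(M1−M0)/(6·1)=1603/1236, b=Δ0−h0·(2M0+M1)/6=-6547/1236
seg 1: a=-4, c=M1/2=1603/412, d=(M2−M1)/(6·2)=-2395/2472, b=Δ1−h1·(2M1+M2)/6=-869/618
seg 2: a=1, c=M2/2=-198/103, d=(M3−M2)/(6·3)=299/927, b=Δ2−h2·(2M2+M3)/6=782/309
seg 3: a=0, c=M3/2=101/103, d=(M4−M3)/(6·3)=-101/927, b=Δ3−h3·(2M3+M4)/6=-91/309
t_q=2 → seg 1, τ=1; S=-4+-869/618·τ+1603/412·τ²+-2395/2472·τ³=-2047/824

  seg 0: a=0 b=-6547/1236 c=0 d=1603/1236
  seg 1: a=-4 b=-869/618 c=1603/412 d=-2395/2472
  seg 2: a=1 b=782/309 c=-198/103 d=299/927
  seg 3: a=0 b=-91/309 c=101/103 d=-101/927
S(2) = -2047/824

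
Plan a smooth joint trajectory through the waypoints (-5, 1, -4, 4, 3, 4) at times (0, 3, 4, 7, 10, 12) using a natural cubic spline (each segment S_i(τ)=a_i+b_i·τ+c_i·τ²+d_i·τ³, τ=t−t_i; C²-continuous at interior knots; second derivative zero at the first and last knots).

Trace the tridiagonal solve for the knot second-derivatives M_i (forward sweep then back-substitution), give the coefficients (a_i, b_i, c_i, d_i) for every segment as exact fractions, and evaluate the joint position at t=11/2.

  seg 0: a=-5 b=21433/4182 c=0 d=-13069/37638
  seg 1: a=1 b=-8887/2091 c=-13069/4182 d=3311/1394
  seg 2: a=-4 b=-14113/4182 c=8365/2091 d=-24925/37638
  seg 3: a=4 b=338/123 c=-8195/4182 d=11699/37638
  seg 4: a=3 b=-2581/4182 c=584/697 d=-292/2091
S(11/2) = -25605/11152

Δ: Δ0=2, Δ1=-5, Δ2=8/3, Δ3=-1/3, Δ4=1/2
row 1: diag=8, rhs=-42; c'=1/8, d'=-21/4
row 2: denom=8−1·1/8=63/8; d'=(46−1·-21/4)/(63/8)=410/63
row 3: denom=12−3·8/21=76/7; d'=(-18−3·410/63)/(76/7)=-197/57
row 4: denom=10−3·21/76=697/76; d'=(5−3·-197/57)/(697/76)=1168/697
back: M4=1168/697
back: M3=-197/57−21/76·1168/697=-8195/2091
back: M2=410/63−8/21·-8195/2091=16730/2091
back: M1=-21/4−1/8·16730/2091=-13069/2091
M: M0=0, M1=-13069/2091, M2=16730/2091, M3=-8195/2091, M4=1168/697, M5=0
seg 0: a=-5, c=M0/2=0, d=(M1−M0)/(6·3)=-13069/37638, b=Δ0−h0·(2M0+M1)/6=21433/4182
seg 1: a=1, c=M1/2=-13069/4182, d=(M2−M1)/(6·1)=3311/1394, b=Δ1−h1·(2M1+M2)/6=-8887/2091
seg 2: a=-4, c=M2/2=8365/2091, d=(M3−M2)/(6·3)=-24925/37638, b=Δ2−h2·(2M2+M3)/6=-14113/4182
seg 3: a=4, c=M3/2=-8195/4182, d=(M4−M3)/(6·3)=11699/37638, b=Δ3−h3·(2M3+M4)/6=338/123
seg 4: a=3, c=M4/2=584/697, d=(M5−M4)/(6·2)=-292/2091, b=Δ4−h4·(2M4+M5)/6=-2581/4182
t_q=11/2 → seg 2, τ=3/2; S=-4+-14113/4182·τ+8365/2091·τ²+-24925/37638·τ³=-25605/11152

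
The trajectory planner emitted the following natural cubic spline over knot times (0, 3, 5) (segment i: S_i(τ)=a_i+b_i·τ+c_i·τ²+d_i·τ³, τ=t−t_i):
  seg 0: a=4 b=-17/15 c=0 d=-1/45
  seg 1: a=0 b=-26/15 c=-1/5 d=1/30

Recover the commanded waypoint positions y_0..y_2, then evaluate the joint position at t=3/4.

y_0=4 y_1=0 y_2=-4
S(3/4) = 201/64

y_0 = S_0(0) = a_0 = 4
y_1 = S_1(0) = a_1 = 0
y_2 = S_1(2) = -4
t_q=3/4 is in segment 0 (τ=3/4); S_0(τ)=201/64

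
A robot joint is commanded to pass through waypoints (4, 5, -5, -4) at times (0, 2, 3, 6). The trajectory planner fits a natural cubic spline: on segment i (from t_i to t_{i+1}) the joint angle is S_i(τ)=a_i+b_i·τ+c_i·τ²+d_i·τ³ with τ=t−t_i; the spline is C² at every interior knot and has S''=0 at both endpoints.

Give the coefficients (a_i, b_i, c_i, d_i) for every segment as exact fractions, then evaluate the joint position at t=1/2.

  seg 0: a=4 b=1273/282 c=0 d=-283/282
  seg 1: a=5 b=-2123/282 c=-283/47 d=1001/282
  seg 2: a=-5 b=-1258/141 c=435/94 d=-145/282
S(1/2) = 4611/752

Δ: Δ0=1/2, Δ1=-10, Δ2=1/3
row 1: diag=6, rhs=-63; c'=1/6, d'=-21/2
row 2: denom=8−1·1/6=47/6; d'=(62−1·-21/2)/(47/6)=435/47
back: M2=435/47
back: M1=-21/2−1/6·435/47=-566/47
M: M0=0, M1=-566/47, M2=435/47, M3=0
seg 0: a=4, c=M0/2=0, d=(M1−M0)/(6·2)=-283/282, b=Δ0−h0·(2M0+M1)/6=1273/282
seg 1: a=5, c=M1/2=-283/47, d=(M2−M1)/(6·1)=1001/282, b=Δ1−h1·(2M1+M2)/6=-2123/282
seg 2: a=-5, c=M2/2=435/94, d=(M3−M2)/(6·3)=-145/282, b=Δ2−h2·(2M2+M3)/6=-1258/141
t_q=1/2 → seg 0, τ=1/2; S=4+1273/282·τ+0·τ²+-283/282·τ³=4611/752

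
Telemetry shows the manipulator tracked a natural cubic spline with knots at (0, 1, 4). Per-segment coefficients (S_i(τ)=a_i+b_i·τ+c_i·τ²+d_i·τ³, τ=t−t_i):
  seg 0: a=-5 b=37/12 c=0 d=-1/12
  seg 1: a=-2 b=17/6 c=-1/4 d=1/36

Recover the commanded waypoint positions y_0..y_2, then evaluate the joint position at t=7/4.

y_0=-5 y_1=-2 y_2=5
S(7/4) = -1/256

y_0 = S_0(0) = a_0 = -5
y_1 = S_1(0) = a_1 = -2
y_2 = S_1(3) = 5
t_q=7/4 is in segment 1 (τ=3/4); S_1(τ)=-1/256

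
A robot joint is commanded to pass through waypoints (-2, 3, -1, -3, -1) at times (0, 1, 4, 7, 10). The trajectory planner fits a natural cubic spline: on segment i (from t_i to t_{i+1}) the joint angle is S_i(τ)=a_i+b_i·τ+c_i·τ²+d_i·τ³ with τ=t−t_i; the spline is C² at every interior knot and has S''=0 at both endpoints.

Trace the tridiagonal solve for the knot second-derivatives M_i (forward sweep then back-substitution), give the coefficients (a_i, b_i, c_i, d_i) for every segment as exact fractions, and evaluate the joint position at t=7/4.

  seg 0: a=-2 b=1909/324 c=0 d=-289/324
  seg 1: a=3 b=521/162 c=-289/108 d=1127/2916
  seg 2: a=-1 b=-779/324 c=65/81 d=-217/2916
  seg 3: a=-3 b=65/162 c=43/324 d=-43/2916
S(7/4) = 9377/2304

Δ: Δ0=5, Δ1=-4/3, Δ2=-2/3, Δ3=2/3
row 1: diag=8, rhs=-38; c'=3/8, d'=-19/4
row 2: denom=12−3·3/8=87/8; d'=(4−3·-19/4)/(87/8)=146/87
row 3: denom=12−3·8/29=324/29; d'=(8−3·146/87)/(324/29)=43/162
back: M3=43/162
back: M2=146/87−8/29·43/162=130/81
back: M1=-19/4−3/8·130/81=-289/54
M: M0=0, M1=-289/54, M2=130/81, M3=43/162, M4=0
seg 0: a=-2, c=M0/2=0, d=(M1−M0)/(6·1)=-289/324, b=Δ0−h0·(2M0+M1)/6=1909/324
seg 1: a=3, c=M1/2=-289/108, d=(M2−M1)/(6·3)=1127/2916, b=Δ1−h1·(2M1+M2)/6=521/162
seg 2: a=-1, c=M2/2=65/81, d=(M3−M2)/(6·3)=-217/2916, b=Δ2−h2·(2M2+M3)/6=-779/324
seg 3: a=-3, c=M3/2=43/324, d=(M4−M3)/(6·3)=-43/2916, b=Δ3−h3·(2M3+M4)/6=65/162
t_q=7/4 → seg 1, τ=3/4; S=3+521/162·τ+-289/108·τ²+1127/2916·τ³=9377/2304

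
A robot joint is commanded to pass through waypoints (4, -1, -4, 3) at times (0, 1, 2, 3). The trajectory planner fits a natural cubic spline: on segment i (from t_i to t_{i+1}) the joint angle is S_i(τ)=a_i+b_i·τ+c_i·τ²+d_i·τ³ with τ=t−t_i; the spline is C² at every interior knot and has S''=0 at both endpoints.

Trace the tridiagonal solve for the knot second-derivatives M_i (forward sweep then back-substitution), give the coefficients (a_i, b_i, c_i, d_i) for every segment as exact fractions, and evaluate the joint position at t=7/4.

  seg 0: a=4 b=-73/15 c=0 d=-2/15
  seg 1: a=-1 b=-79/15 c=-2/5 d=8/3
  seg 2: a=-4 b=29/15 c=38/5 d=-38/15
S(7/4) = -81/20

Δ: Δ0=-5, Δ1=-3, Δ2=7
row 1: diag=4, rhs=12; c'=1/4, d'=3
row 2: denom=4−1·1/4=15/4; d'=(60−1·3)/(15/4)=76/5
back: M2=76/5
back: M1=3−1/4·76/5=-4/5
M: M0=0, M1=-4/5, M2=76/5, M3=0
seg 0: a=4, c=M0/2=0, d=(M1−M0)/(6·1)=-2/15, b=Δ0−h0·(2M0+M1)/6=-73/15
seg 1: a=-1, c=M1/2=-2/5, d=(M2−M1)/(6·1)=8/3, b=Δ1−h1·(2M1+M2)/6=-79/15
seg 2: a=-4, c=M2/2=38/5, d=(M3−M2)/(6·1)=-38/15, b=Δ2−h2·(2M2+M3)/6=29/15
t_q=7/4 → seg 1, τ=3/4; S=-1+-79/15·τ+-2/5·τ²+8/3·τ³=-81/20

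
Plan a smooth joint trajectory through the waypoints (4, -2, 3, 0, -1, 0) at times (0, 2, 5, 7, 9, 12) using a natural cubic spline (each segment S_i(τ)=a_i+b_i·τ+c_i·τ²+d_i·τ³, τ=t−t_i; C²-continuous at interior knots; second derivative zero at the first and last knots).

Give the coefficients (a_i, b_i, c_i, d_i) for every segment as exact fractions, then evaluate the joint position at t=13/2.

Δ: Δ0=-3, Δ1=5/3, Δ2=-3/2, Δ3=-1/2, Δ4=1/3
row 1: diag=10, rhs=28; c'=3/10, d'=14/5
row 2: denom=10−3·3/10=91/10; d'=(-19−3·14/5)/(91/10)=-274/91
row 3: denom=8−2·20/91=688/91; d'=(6−2·-274/91)/(688/91)=547/344
row 4: denom=10−2·91/344=1629/172; d'=(5−2·547/344)/(1629/172)=313/1629
back: M4=313/1629
back: M3=547/344−91/344·313/1629=5015/3258
back: M2=-274/91−20/91·5015/3258=-5456/1629
back: M1=14/5−3/10·-5456/1629=2066/543
M: M0=0, M1=2066/543, M2=-5456/1629, M3=5015/3258, M4=313/1629, M5=0
seg 0: a=4, c=M0/2=0, d=(M1−M0)/(6·2)=1033/3258, b=Δ0−h0·(2M0+M1)/6=-6953/1629
seg 1: a=-2, c=M1/2=1033/543, d=(M2−M1)/(6·3)=-5827/14661, b=Δ1−h1·(2M1+M2)/6=-755/1629
seg 2: a=3, c=M2/2=-2728/1629, d=(M3−M2)/(6·2)=5309/13032, b=Δ2−h2·(2M2+M3)/6=358/1629
seg 3: a=0, c=M3/2=5015/6516, d=(M4−M3)/(6·2)=-1463/13032, b=Δ3−h3·(2M3+M4)/6=-1727/1086
seg 4: a=-1, c=M4/2=313/3258, d=(M5−M4)/(6·3)=-313/29322, b=Δ4−h4·(2M4+M5)/6=230/1629
t_q=13/2 → seg 2, τ=3/2; S=3+358/1629·τ+-2728/1629·τ²+5309/13032·τ³=32549/34752

  seg 0: a=4 b=-6953/1629 c=0 d=1033/3258
  seg 1: a=-2 b=-755/1629 c=1033/543 d=-5827/14661
  seg 2: a=3 b=358/1629 c=-2728/1629 d=5309/13032
  seg 3: a=0 b=-1727/1086 c=5015/6516 d=-1463/13032
  seg 4: a=-1 b=230/1629 c=313/3258 d=-313/29322
S(13/2) = 32549/34752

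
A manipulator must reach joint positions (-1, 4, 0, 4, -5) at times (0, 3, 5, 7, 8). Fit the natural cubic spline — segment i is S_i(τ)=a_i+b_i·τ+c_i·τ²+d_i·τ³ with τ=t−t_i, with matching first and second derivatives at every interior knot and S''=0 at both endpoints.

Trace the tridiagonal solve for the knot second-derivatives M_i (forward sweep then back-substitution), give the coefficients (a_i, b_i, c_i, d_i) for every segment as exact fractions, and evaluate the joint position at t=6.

  seg 0: a=-1 b=545/156 c=0 d=-95/468
  seg 1: a=4 b=-155/78 c=-95/52 d=71/78
  seg 2: a=0 b=127/78 c=189/52 d=-269/156
  seg 3: a=4 b=-353/78 c=-349/52 d=349/156
S(6) = 46/13

Δ: Δ0=5/3, Δ1=-2, Δ2=2, Δ3=-9
row 1: diag=10, rhs=-22; c'=1/5, d'=-11/5
row 2: denom=8−2·1/5=38/5; d'=(24−2·-11/5)/(38/5)=71/19
row 3: denom=6−2·5/19=104/19; d'=(-66−2·71/19)/(104/19)=-349/26
back: M3=-349/26
back: M2=71/19−5/19·-349/26=189/26
back: M1=-11/5−1/5·189/26=-95/26
M: M0=0, M1=-95/26, M2=189/26, M3=-349/26, M4=0
seg 0: a=-1, c=M0/2=0, d=(M1−M0)/(6·3)=-95/468, b=Δ0−h0·(2M0+M1)/6=545/156
seg 1: a=4, c=M1/2=-95/52, d=(M2−M1)/(6·2)=71/78, b=Δ1−h1·(2M1+M2)/6=-155/78
seg 2: a=0, c=M2/2=189/52, d=(M3−M2)/(6·2)=-269/156, b=Δ2−h2·(2M2+M3)/6=127/78
seg 3: a=4, c=M3/2=-349/52, d=(M4−M3)/(6·1)=349/156, b=Δ3−h3·(2M3+M4)/6=-353/78
t_q=6 → seg 2, τ=1; S=0+127/78·τ+189/52·τ²+-269/156·τ³=46/13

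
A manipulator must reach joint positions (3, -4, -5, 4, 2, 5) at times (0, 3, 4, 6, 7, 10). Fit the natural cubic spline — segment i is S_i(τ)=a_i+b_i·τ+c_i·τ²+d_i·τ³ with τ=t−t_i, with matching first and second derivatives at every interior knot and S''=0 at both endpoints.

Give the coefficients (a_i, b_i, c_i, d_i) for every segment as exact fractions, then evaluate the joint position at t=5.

Δ: Δ0=-7/3, Δ1=-1, Δ2=9/2, Δ3=-2, Δ4=1
row 1: diag=8, rhs=8; c'=1/8, d'=1
row 2: denom=6−1·1/8=47/8; d'=(33−1·1)/(47/8)=256/47
row 3: denom=6−2·16/47=250/47; d'=(-39−2·256/47)/(250/47)=-469/50
row 4: denom=8−1·47/250=1953/250; d'=(18−1·-469/50)/(1953/250)=6845/1953
back: M4=6845/1953
back: M3=-469/50−47/250·6845/1953=-19606/1953
back: M2=256/47−16/47·-19606/1953=17312/1953
back: M1=1−1/8·17312/1953=-211/1953
M: M0=0, M1=-211/1953, M2=17312/1953, M3=-19606/1953, M4=6845/1953, M5=0
seg 0: a=3, c=M0/2=0, d=(M1−M0)/(6·3)=-211/35154, b=Δ0−h0·(2M0+M1)/6=-8903/3906
seg 1: a=-4, c=M1/2=-211/3906, d=(M2−M1)/(6·1)=649/434, b=Δ1−h1·(2M1+M2)/6=-4768/1953
seg 2: a=-5, c=M2/2=8656/1953, d=(M3−M2)/(6·2)=-293/186, b=Δ2−h2·(2M2+M3)/6=7565/3906
seg 3: a=4, c=M3/2=-9803/1953, d=(M4−M3)/(6·1)=2939/1302, b=Δ3−h3·(2M3+M4)/6=2977/3906
seg 4: a=2, c=M4/2=6845/3906, d=(M5−M4)/(6·3)=-6845/35154, b=Δ4−h4·(2M4+M5)/6=-4892/1953
t_q=5 → seg 2, τ=1; S=-5+7565/3906·τ+8656/1953·τ²+-293/186·τ³=-13/63

  seg 0: a=3 b=-8903/3906 c=0 d=-211/35154
  seg 1: a=-4 b=-4768/1953 c=-211/3906 d=649/434
  seg 2: a=-5 b=7565/3906 c=8656/1953 d=-293/186
  seg 3: a=4 b=2977/3906 c=-9803/1953 d=2939/1302
  seg 4: a=2 b=-4892/1953 c=6845/3906 d=-6845/35154
S(5) = -13/63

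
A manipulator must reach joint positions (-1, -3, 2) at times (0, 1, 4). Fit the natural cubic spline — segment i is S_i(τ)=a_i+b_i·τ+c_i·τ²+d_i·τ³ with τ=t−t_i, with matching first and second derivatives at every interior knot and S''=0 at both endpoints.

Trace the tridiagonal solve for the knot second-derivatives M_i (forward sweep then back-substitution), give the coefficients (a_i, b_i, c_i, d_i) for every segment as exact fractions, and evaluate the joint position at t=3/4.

  seg 0: a=-1 b=-59/24 c=0 d=11/24
  seg 1: a=-3 b=-13/12 c=11/8 d=-11/72
S(3/4) = -1357/512

Δ: Δ0=-2, Δ1=5/3
row 1: diag=8, rhs=22; c'=3/8, d'=11/4
back: M1=11/4
M: M0=0, M1=11/4, M2=0
seg 0: a=-1, c=M0/2=0, d=(M1−M0)/(6·1)=11/24, b=Δ0−h0·(2M0+M1)/6=-59/24
seg 1: a=-3, c=M1/2=11/8, d=(M2−M1)/(6·3)=-11/72, b=Δ1−h1·(2M1+M2)/6=-13/12
t_q=3/4 → seg 0, τ=3/4; S=-1+-59/24·τ+0·τ²+11/24·τ³=-1357/512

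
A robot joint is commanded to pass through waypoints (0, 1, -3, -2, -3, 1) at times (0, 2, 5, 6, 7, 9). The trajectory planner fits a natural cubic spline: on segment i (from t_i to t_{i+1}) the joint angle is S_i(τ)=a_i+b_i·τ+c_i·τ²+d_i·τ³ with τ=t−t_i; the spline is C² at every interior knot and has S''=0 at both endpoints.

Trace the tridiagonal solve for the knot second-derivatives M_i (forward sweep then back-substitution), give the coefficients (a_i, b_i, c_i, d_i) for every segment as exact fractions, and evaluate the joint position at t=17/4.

  seg 0: a=0 b=11107/9438 c=0 d=-1597/9438
  seg 1: a=1 b=-8057/9438 c=-1597/1573 d=69/242
  seg 2: a=-3 b=3554/4719 c=4879/3146 d=-12307/9438
  seg 3: a=-2 b=-49/858 c=-3714/1573 d=13385/9438
  seg 4: a=-3 b=-2476/4719 c=5957/3146 d=-5957/18876
S(17/4) = -51485/18304

Δ: Δ0=1/2, Δ1=-4/3, Δ2=1, Δ3=-1, Δ4=2
row 1: diag=10, rhs=-11; c'=3/10, d'=-11/10
row 2: denom=8−3·3/10=71/10; d'=(14−3·-11/10)/(71/10)=173/71
row 3: denom=4−1·10/71=274/71; d'=(-12−1·173/71)/(274/71)=-1025/274
row 4: denom=6−1·71/274=1573/274; d'=(18−1·-1025/274)/(1573/274)=5957/1573
back: M4=5957/1573
back: M3=-1025/274−71/274·5957/1573=-7428/1573
back: M2=173/71−10/71·-7428/1573=4879/1573
back: M1=-11/10−3/10·4879/1573=-3194/1573
M: M0=0, M1=-3194/1573, M2=4879/1573, M3=-7428/1573, M4=5957/1573, M5=0
seg 0: a=0, c=M0/2=0, d=(M1−M0)/(6·2)=-1597/9438, b=Δ0−h0·(2M0+M1)/6=11107/9438
seg 1: a=1, c=M1/2=-1597/1573, d=(M2−M1)/(6·3)=69/242, b=Δ1−h1·(2M1+M2)/6=-8057/9438
seg 2: a=-3, c=M2/2=4879/3146, d=(M3−M2)/(6·1)=-12307/9438, b=Δ2−h2·(2M2+M3)/6=3554/4719
seg 3: a=-2, c=M3/2=-3714/1573, d=(M4−M3)/(6·1)=13385/9438, b=Δ3−h3·(2M3+M4)/6=-49/858
seg 4: a=-3, c=M4/2=5957/3146, d=(M5−M4)/(6·2)=-5957/18876, b=Δ4−h4·(2M4+M5)/6=-2476/4719
t_q=17/4 → seg 1, τ=9/4; S=1+-8057/9438·τ+-1597/1573·τ²+69/242·τ³=-51485/18304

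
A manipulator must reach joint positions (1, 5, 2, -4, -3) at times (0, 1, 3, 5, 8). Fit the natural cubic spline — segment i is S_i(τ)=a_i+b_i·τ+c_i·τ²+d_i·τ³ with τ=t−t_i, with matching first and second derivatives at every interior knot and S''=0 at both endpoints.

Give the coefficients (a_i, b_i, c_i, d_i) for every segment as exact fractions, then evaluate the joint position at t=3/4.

  seg 0: a=1 b=1529/312 c=0 d=-281/312
  seg 1: a=5 b=343/156 c=-281/104 d=133/312
  seg 2: a=2 b=-545/156 c=-15/104 d=61/312
  seg 3: a=-4 b=-269/156 c=107/104 d=-107/936
S(3/4) = 28591/6656

Δ: Δ0=4, Δ1=-3/2, Δ2=-3, Δ3=1/3
row 1: diag=6, rhs=-33; c'=1/3, d'=-11/2
row 2: denom=8−2·1/3=22/3; d'=(-9−2·-11/2)/(22/3)=3/11
row 3: denom=10−2·3/11=104/11; d'=(20−2·3/11)/(104/11)=107/52
back: M3=107/52
back: M2=3/11−3/11·107/52=-15/52
back: M1=-11/2−1/3·-15/52=-281/52
M: M0=0, M1=-281/52, M2=-15/52, M3=107/52, M4=0
seg 0: a=1, c=M0/2=0, d=(M1−M0)/(6·1)=-281/312, b=Δ0−h0·(2M0+M1)/6=1529/312
seg 1: a=5, c=M1/2=-281/104, d=(M2−M1)/(6·2)=133/312, b=Δ1−h1·(2M1+M2)/6=343/156
seg 2: a=2, c=M2/2=-15/104, d=(M3−M2)/(6·2)=61/312, b=Δ2−h2·(2M2+M3)/6=-545/156
seg 3: a=-4, c=M3/2=107/104, d=(M4−M3)/(6·3)=-107/936, b=Δ3−h3·(2M3+M4)/6=-269/156
t_q=3/4 → seg 0, τ=3/4; S=1+1529/312·τ+0·τ²+-281/312·τ³=28591/6656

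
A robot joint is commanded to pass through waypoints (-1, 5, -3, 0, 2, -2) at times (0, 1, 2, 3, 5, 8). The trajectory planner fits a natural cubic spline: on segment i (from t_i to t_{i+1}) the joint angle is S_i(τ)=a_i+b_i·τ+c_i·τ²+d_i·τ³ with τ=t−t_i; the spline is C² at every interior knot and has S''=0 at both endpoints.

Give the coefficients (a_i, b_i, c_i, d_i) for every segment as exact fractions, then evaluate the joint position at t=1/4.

Δ: Δ0=6, Δ1=-8, Δ2=3, Δ3=1, Δ4=-4/3
row 1: diag=4, rhs=-84; c'=1/4, d'=-21
row 2: denom=4−1·1/4=15/4; d'=(66−1·-21)/(15/4)=116/5
row 3: denom=6−1·4/15=86/15; d'=(-12−1·116/5)/(86/15)=-264/43
row 4: denom=10−2·15/43=400/43; d'=(-14−2·-264/43)/(400/43)=-37/200
back: M4=-37/200
back: M3=-264/43−15/43·-37/200=-243/40
back: M2=116/5−4/15·-243/40=1241/50
back: M1=-21−1/4·1241/50=-5441/200
M: M0=0, M1=-5441/200, M2=1241/50, M3=-243/40, M4=-37/200, M5=0
seg 0: a=-1, c=M0/2=0, d=(M1−M0)/(6·1)=-5441/1200, b=Δ0−h0·(2M0+M1)/6=12641/1200
seg 1: a=5, c=M1/2=-5441/400, d=(M2−M1)/(6·1)=2081/240, b=Δ1−h1·(2M1+M2)/6=-1841/600
seg 2: a=-3, c=M2/2=1241/100, d=(M3−M2)/(6·1)=-6179/1200, b=Δ2−h2·(2M2+M3)/6=-5113/1200
seg 3: a=0, c=M3/2=-243/80, d=(M4−M3)/(6·2)=589/1200, b=Δ3−h3·(2M3+M4)/6=3067/600
seg 4: a=2, c=M4/2=-37/400, d=(M5−M4)/(6·3)=37/3600, b=Δ4−h4·(2M4+M5)/6=-689/600
t_q=1/4 → seg 0, τ=1/4; S=-1+12641/1200·τ+0·τ²+-5441/1200·τ³=8001/5120

  seg 0: a=-1 b=12641/1200 c=0 d=-5441/1200
  seg 1: a=5 b=-1841/600 c=-5441/400 d=2081/240
  seg 2: a=-3 b=-5113/1200 c=1241/100 d=-6179/1200
  seg 3: a=0 b=3067/600 c=-243/80 d=589/1200
  seg 4: a=2 b=-689/600 c=-37/400 d=37/3600
S(1/4) = 8001/5120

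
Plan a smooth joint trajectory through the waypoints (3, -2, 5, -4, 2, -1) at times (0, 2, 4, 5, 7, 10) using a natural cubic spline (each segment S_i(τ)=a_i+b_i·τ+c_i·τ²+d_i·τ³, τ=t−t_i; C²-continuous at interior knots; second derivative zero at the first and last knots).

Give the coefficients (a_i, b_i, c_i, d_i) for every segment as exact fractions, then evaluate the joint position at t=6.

  seg 0: a=3 b=-824/149 c=0 d=903/1192
  seg 1: a=-2 b=1061/298 c=2709/596 d=-2727/1192
  seg 2: a=5 b=-851/149 c=-1368/149 d=878/149
  seg 3: a=-4 b=-953/149 c=1266/149 d=-283/149
  seg 4: a=2 b=715/149 c=-432/149 d=48/149
S(6) = -566/149

Δ: Δ0=-5/2, Δ1=7/2, Δ2=-9, Δ3=3, Δ4=-1
row 1: diag=8, rhs=36; c'=1/4, d'=9/2
row 2: denom=6−2·1/4=11/2; d'=(-75−2·9/2)/(11/2)=-168/11
row 3: denom=6−1·2/11=64/11; d'=(72−1·-168/11)/(64/11)=15
row 4: denom=10−2·11/32=149/16; d'=(-24−2·15)/(149/16)=-864/149
back: M4=-864/149
back: M3=15−11/32·-864/149=2532/149
back: M2=-168/11−2/11·2532/149=-2736/149
back: M1=9/2−1/4·-2736/149=2709/298
M: M0=0, M1=2709/298, M2=-2736/149, M3=2532/149, M4=-864/149, M5=0
seg 0: a=3, c=M0/2=0, d=(M1−M0)/(6·2)=903/1192, b=Δ0−h0·(2M0+M1)/6=-824/149
seg 1: a=-2, c=M1/2=2709/596, d=(M2−M1)/(6·2)=-2727/1192, b=Δ1−h1·(2M1+M2)/6=1061/298
seg 2: a=5, c=M2/2=-1368/149, d=(M3−M2)/(6·1)=878/149, b=Δ2−h2·(2M2+M3)/6=-851/149
seg 3: a=-4, c=M3/2=1266/149, d=(M4−M3)/(6·2)=-283/149, b=Δ3−h3·(2M3+M4)/6=-953/149
seg 4: a=2, c=M4/2=-432/149, d=(M5−M4)/(6·3)=48/149, b=Δ4−h4·(2M4+M5)/6=715/149
t_q=6 → seg 3, τ=1; S=-4+-953/149·τ+1266/149·τ²+-283/149·τ³=-566/149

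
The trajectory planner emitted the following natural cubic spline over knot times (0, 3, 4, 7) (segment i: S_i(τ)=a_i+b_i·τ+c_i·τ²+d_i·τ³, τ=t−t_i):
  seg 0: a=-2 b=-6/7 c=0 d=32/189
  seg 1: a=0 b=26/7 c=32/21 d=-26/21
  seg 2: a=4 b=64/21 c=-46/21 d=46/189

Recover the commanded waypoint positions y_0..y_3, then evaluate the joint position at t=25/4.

y_0 = S_0(0) = a_0 = -2
y_1 = S_1(0) = a_1 = 0
y_2 = S_2(0) = a_2 = 4
y_3 = S_2(3) = 0
t_q=25/4 is in segment 2 (τ=9/4); S_2(τ)=569/224

y_0=-2 y_1=0 y_2=4 y_3=0
S(25/4) = 569/224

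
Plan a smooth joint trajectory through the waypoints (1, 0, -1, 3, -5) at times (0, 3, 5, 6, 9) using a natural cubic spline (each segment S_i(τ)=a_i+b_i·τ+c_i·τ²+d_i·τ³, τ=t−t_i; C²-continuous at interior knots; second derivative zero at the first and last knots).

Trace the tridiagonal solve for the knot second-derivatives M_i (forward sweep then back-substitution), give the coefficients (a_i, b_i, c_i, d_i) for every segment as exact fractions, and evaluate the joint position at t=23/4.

  seg 0: a=1 b=89/292 c=0 d=-559/7884
  seg 1: a=0 b=-235/146 c=-559/876 d=1045/1752
  seg 2: a=-1 b=656/219 c=644/219 d=-424/219
  seg 3: a=3 b=224/73 c=-628/219 d=628/1971
S(23/4) = 1217/584

Δ: Δ0=-1/3, Δ1=-1/2, Δ2=4, Δ3=-8/3
row 1: diag=10, rhs=-1; c'=1/5, d'=-1/10
row 2: denom=6−2·1/5=28/5; d'=(27−2·-1/10)/(28/5)=34/7
row 3: denom=8−1·5/28=219/28; d'=(-40−1·34/7)/(219/28)=-1256/219
back: M3=-1256/219
back: M2=34/7−5/28·-1256/219=1288/219
back: M1=-1/10−1/5·1288/219=-559/438
M: M0=0, M1=-559/438, M2=1288/219, M3=-1256/219, M4=0
seg 0: a=1, c=M0/2=0, d=(M1−M0)/(6·3)=-559/7884, b=Δ0−h0·(2M0+M1)/6=89/292
seg 1: a=0, c=M1/2=-559/876, d=(M2−M1)/(6·2)=1045/1752, b=Δ1−h1·(2M1+M2)/6=-235/146
seg 2: a=-1, c=M2/2=644/219, d=(M3−M2)/(6·1)=-424/219, b=Δ2−h2·(2M2+M3)/6=656/219
seg 3: a=3, c=M3/2=-628/219, d=(M4−M3)/(6·3)=628/1971, b=Δ3−h3·(2M3+M4)/6=224/73
t_q=23/4 → seg 2, τ=3/4; S=-1+656/219·τ+644/219·τ²+-424/219·τ³=1217/584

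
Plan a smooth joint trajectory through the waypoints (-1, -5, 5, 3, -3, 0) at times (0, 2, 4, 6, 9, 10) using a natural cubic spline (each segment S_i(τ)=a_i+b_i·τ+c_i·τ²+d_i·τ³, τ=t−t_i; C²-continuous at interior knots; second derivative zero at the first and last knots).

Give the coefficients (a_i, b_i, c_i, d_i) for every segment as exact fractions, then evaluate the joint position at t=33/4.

  seg 0: a=-1 b=-4258/1001 c=0 d=564/1001
  seg 1: a=-5 b=2510/1001 c=3384/1001 d=-4273/4004
  seg 2: a=5 b=461/143 c=-6051/2002 d=1823/4004
  seg 3: a=3 b=-262/77 c=-291/1001 d=23/91
  seg 4: a=-3 b=1679/1001 c=1986/1001 d=-662/1001
S(33/4) = -208119/64064

Δ: Δ0=-2, Δ1=5, Δ2=-1, Δ3=-2, Δ4=3
row 1: diag=8, rhs=42; c'=1/4, d'=21/4
row 2: denom=8−2·1/4=15/2; d'=(-36−2·21/4)/(15/2)=-31/5
row 3: denom=10−2·4/15=142/15; d'=(-6−2·-31/5)/(142/15)=48/71
row 4: denom=8−3·45/142=1001/142; d'=(30−3·48/71)/(1001/142)=3972/1001
back: M4=3972/1001
back: M3=48/71−45/142·3972/1001=-582/1001
back: M2=-31/5−4/15·-582/1001=-6051/1001
back: M1=21/4−1/4·-6051/1001=6768/1001
M: M0=0, M1=6768/1001, M2=-6051/1001, M3=-582/1001, M4=3972/1001, M5=0
seg 0: a=-1, c=M0/2=0, d=(M1−M0)/(6·2)=564/1001, b=Δ0−h0·(2M0+M1)/6=-4258/1001
seg 1: a=-5, c=M1/2=3384/1001, d=(M2−M1)/(6·2)=-4273/4004, b=Δ1−h1·(2M1+M2)/6=2510/1001
seg 2: a=5, c=M2/2=-6051/2002, d=(M3−M2)/(6·2)=1823/4004, b=Δ2−h2·(2M2+M3)/6=461/143
seg 3: a=3, c=M3/2=-291/1001, d=(M4−M3)/(6·3)=23/91, b=Δ3−h3·(2M3+M4)/6=-262/77
seg 4: a=-3, c=M4/2=1986/1001, d=(M5−M4)/(6·1)=-662/1001, b=Δ4−h4·(2M4+M5)/6=1679/1001
t_q=33/4 → seg 3, τ=9/4; S=3+-262/77·τ+-291/1001·τ²+23/91·τ³=-208119/64064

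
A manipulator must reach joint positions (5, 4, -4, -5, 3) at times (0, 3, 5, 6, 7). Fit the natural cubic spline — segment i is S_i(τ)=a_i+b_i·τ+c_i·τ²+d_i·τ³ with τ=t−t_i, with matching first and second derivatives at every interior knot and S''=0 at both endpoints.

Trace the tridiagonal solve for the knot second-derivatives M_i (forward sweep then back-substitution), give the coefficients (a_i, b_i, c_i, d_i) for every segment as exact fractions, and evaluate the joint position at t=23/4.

Δ: Δ0=-1/3, Δ1=-4, Δ2=-1, Δ3=8
row 1: diag=10, rhs=-22; c'=1/5, d'=-11/5
row 2: denom=6−2·1/5=28/5; d'=(18−2·-11/5)/(28/5)=4
row 3: denom=4−1·5/28=107/28; d'=(54−1·4)/(107/28)=1400/107
back: M3=1400/107
back: M2=4−5/28·1400/107=178/107
back: M1=-11/5−1/5·178/107=-271/107
M: M0=0, M1=-271/107, M2=178/107, M3=1400/107, M4=0
seg 0: a=5, c=M0/2=0, d=(M1−M0)/(6·3)=-271/1926, b=Δ0−h0·(2M0+M1)/6=599/642
seg 1: a=4, c=M1/2=-271/214, d=(M2−M1)/(6·2)=449/1284, b=Δ1−h1·(2M1+M2)/6=-920/321
seg 2: a=-4, c=M2/2=89/107, d=(M3−M2)/(6·1)=611/321, b=Δ2−h2·(2M2+M3)/6=-1199/321
seg 3: a=-5, c=M3/2=700/107, d=(M4−M3)/(6·1)=-700/321, b=Δ3−h3·(2M3+M4)/6=1168/321
t_q=23/4 → seg 2, τ=3/4; S=-4+-1199/321·τ+89/107·τ²+611/321·τ³=-37873/6848

  seg 0: a=5 b=599/642 c=0 d=-271/1926
  seg 1: a=4 b=-920/321 c=-271/214 d=449/1284
  seg 2: a=-4 b=-1199/321 c=89/107 d=611/321
  seg 3: a=-5 b=1168/321 c=700/107 d=-700/321
S(23/4) = -37873/6848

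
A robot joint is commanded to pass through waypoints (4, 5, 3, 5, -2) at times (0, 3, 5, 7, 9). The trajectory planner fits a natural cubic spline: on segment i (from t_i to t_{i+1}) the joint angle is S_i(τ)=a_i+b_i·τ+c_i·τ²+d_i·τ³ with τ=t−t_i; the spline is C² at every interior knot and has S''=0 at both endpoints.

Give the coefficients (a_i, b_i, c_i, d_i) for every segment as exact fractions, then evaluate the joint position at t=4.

  seg 0: a=4 b=869/852 c=0 d=-65/852
  seg 1: a=5 b=-443/426 c=-195/284 d=301/852
  seg 2: a=3 b=193/426 c=407/284 d=-247/426
  seg 3: a=5 b=-329/426 c=-581/284 d=581/1704
S(4) = 515/142

Δ: Δ0=1/3, Δ1=-1, Δ2=1, Δ3=-7/2
row 1: diag=10, rhs=-8; c'=1/5, d'=-4/5
row 2: denom=8−2·1/5=38/5; d'=(12−2·-4/5)/(38/5)=34/19
row 3: denom=8−2·5/19=142/19; d'=(-27−2·34/19)/(142/19)=-581/142
back: M3=-581/142
back: M2=34/19−5/19·-581/142=407/142
back: M1=-4/5−1/5·407/142=-195/142
M: M0=0, M1=-195/142, M2=407/142, M3=-581/142, M4=0
seg 0: a=4, c=M0/2=0, d=(M1−M0)/(6·3)=-65/852, b=Δ0−h0·(2M0+M1)/6=869/852
seg 1: a=5, c=M1/2=-195/284, d=(M2−M1)/(6·2)=301/852, b=Δ1−h1·(2M1+M2)/6=-443/426
seg 2: a=3, c=M2/2=407/284, d=(M3−M2)/(6·2)=-247/426, b=Δ2−h2·(2M2+M3)/6=193/426
seg 3: a=5, c=M3/2=-581/284, d=(M4−M3)/(6·2)=581/1704, b=Δ3−h3·(2M3+M4)/6=-329/426
t_q=4 → seg 1, τ=1; S=5+-443/426·τ+-195/284·τ²+301/852·τ³=515/142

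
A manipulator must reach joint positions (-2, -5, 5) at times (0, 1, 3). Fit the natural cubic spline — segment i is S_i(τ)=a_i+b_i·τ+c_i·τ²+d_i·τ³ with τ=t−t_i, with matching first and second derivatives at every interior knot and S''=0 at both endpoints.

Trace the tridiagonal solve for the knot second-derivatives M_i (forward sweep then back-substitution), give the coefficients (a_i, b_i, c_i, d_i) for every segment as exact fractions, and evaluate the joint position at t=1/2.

Δ: Δ0=-3, Δ1=5
row 1: diag=6, rhs=48; c'=1/3, d'=8
back: M1=8
M: M0=0, M1=8, M2=0
seg 0: a=-2, c=M0/2=0, d=(M1−M0)/(6·1)=4/3, b=Δ0−h0·(2M0+M1)/6=-13/3
seg 1: a=-5, c=M1/2=4, d=(M2−M1)/(6·2)=-2/3, b=Δ1−h1·(2M1+M2)/6=-1/3
t_q=1/2 → seg 0, τ=1/2; S=-2+-13/3·τ+0·τ²+4/3·τ³=-4

  seg 0: a=-2 b=-13/3 c=0 d=4/3
  seg 1: a=-5 b=-1/3 c=4 d=-2/3
S(1/2) = -4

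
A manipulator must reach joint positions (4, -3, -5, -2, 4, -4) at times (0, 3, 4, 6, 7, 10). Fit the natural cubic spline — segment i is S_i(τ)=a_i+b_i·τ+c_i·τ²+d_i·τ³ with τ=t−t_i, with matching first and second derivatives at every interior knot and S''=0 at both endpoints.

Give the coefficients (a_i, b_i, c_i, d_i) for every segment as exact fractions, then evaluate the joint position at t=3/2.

Δ: Δ0=-7/3, Δ1=-2, Δ2=3/2, Δ3=6, Δ4=-8/3
row 1: diag=8, rhs=2; c'=1/8, d'=1/4
row 2: denom=6−1·1/8=47/8; d'=(21−1·1/4)/(47/8)=166/47
row 3: denom=6−2·16/47=250/47; d'=(27−2·166/47)/(250/47)=937/250
row 4: denom=8−1·47/250=1953/250; d'=(-52−1·937/250)/(1953/250)=-1991/279
back: M4=-1991/279
back: M3=937/250−47/250·-1991/279=1420/279
back: M2=166/47−16/47·1420/279=502/279
back: M1=1/4−1/8·502/279=7/279
M: M0=0, M1=7/279, M2=502/279, M3=1420/279, M4=-1991/279, M5=0
seg 0: a=4, c=M0/2=0, d=(M1−M0)/(6·3)=7/5022, b=Δ0−h0·(2M0+M1)/6=-1309/558
seg 1: a=-3, c=M1/2=7/558, d=(M2−M1)/(6·1)=55/186, b=Δ1−h1·(2M1+M2)/6=-644/279
seg 2: a=-5, c=M2/2=251/279, d=(M3−M2)/(6·2)=17/62, b=Δ2−h2·(2M2+M3)/6=-779/558
seg 3: a=-2, c=M3/2=710/279, d=(M4−M3)/(6·1)=-379/186, b=Δ3−h3·(2M3+M4)/6=3065/558
seg 4: a=4, c=M4/2=-1991/558, d=(M5−M4)/(6·3)=1991/5022, b=Δ4−h4·(2M4+M5)/6=1247/279
t_q=3/2 → seg 0, τ=3/2; S=4+-1309/558·τ+0·τ²+7/5022·τ³=241/496

  seg 0: a=4 b=-1309/558 c=0 d=7/5022
  seg 1: a=-3 b=-644/279 c=7/558 d=55/186
  seg 2: a=-5 b=-779/558 c=251/279 d=17/62
  seg 3: a=-2 b=3065/558 c=710/279 d=-379/186
  seg 4: a=4 b=1247/279 c=-1991/558 d=1991/5022
S(3/2) = 241/496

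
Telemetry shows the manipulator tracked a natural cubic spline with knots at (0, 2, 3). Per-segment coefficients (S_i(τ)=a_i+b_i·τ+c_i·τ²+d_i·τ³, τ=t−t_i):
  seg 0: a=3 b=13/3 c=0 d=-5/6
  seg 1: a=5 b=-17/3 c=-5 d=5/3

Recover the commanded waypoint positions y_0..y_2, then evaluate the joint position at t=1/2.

y_0 = S_0(0) = a_0 = 3
y_1 = S_1(0) = a_1 = 5
y_2 = S_1(1) = -4
t_q=1/2 is in segment 0 (τ=1/2); S_0(τ)=81/16

y_0=3 y_1=5 y_2=-4
S(1/2) = 81/16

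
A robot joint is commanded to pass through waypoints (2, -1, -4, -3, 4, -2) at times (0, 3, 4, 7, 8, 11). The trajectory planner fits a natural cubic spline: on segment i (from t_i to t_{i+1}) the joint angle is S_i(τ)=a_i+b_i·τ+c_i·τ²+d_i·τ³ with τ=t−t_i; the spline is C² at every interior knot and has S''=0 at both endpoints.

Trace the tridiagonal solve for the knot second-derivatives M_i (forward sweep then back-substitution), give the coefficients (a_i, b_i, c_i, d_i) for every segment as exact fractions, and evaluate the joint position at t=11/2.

Δ: Δ0=-1, Δ1=-3, Δ2=1/3, Δ3=7, Δ4=-2
row 1: diag=8, rhs=-12; c'=1/8, d'=-3/2
row 2: denom=8−1·1/8=63/8; d'=(20−1·-3/2)/(63/8)=172/63
row 3: denom=8−3·8/21=48/7; d'=(40−3·172/63)/(48/7)=167/36
row 4: denom=8−1·7/48=377/48; d'=(-54−1·167/36)/(377/48)=-8444/1131
back: M4=-8444/1131
back: M3=167/36−7/48·-8444/1131=6478/1131
back: M2=172/63−8/21·6478/1131=620/1131
back: M1=-3/2−1/8·620/1131=-1774/1131
M: M0=0, M1=-1774/1131, M2=620/1131, M3=6478/1131, M4=-8444/1131, M5=0
seg 0: a=2, c=M0/2=0, d=(M1−M0)/(6·3)=-887/10179, b=Δ0−h0·(2M0+M1)/6=-244/1131
seg 1: a=-1, c=M1/2=-887/1131, d=(M2−M1)/(6·1)=133/377, b=Δ1−h1·(2M1+M2)/6=-2905/1131
seg 2: a=-4, c=M2/2=310/1131, d=(M3−M2)/(6·3)=101/351, b=Δ2−h2·(2M2+M3)/6=-3482/1131
seg 3: a=-3, c=M3/2=3239/1131, d=(M4−M3)/(6·1)=-829/377, b=Δ3−h3·(2M3+M4)/6=7165/1131
seg 4: a=4, c=M4/2=-4222/1131, d=(M5−M4)/(6·3)=4222/10179, b=Δ4−h4·(2M4+M5)/6=6182/1131
t_q=11/2 → seg 2, τ=3/2; S=-4+-3482/1131·τ+310/1131·τ²+101/351·τ³=-1631/232

  seg 0: a=2 b=-244/1131 c=0 d=-887/10179
  seg 1: a=-1 b=-2905/1131 c=-887/1131 d=133/377
  seg 2: a=-4 b=-3482/1131 c=310/1131 d=101/351
  seg 3: a=-3 b=7165/1131 c=3239/1131 d=-829/377
  seg 4: a=4 b=6182/1131 c=-4222/1131 d=4222/10179
S(11/2) = -1631/232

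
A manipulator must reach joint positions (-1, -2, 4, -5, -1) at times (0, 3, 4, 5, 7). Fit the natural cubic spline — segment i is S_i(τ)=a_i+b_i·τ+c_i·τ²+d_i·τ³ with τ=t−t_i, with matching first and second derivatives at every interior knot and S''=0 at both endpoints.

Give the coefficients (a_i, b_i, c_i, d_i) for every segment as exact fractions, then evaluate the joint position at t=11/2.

Δ: Δ0=-1/3, Δ1=6, Δ2=-9, Δ3=2
row 1: diag=8, rhs=38; c'=1/8, d'=19/4
row 2: denom=4−1·1/8=31/8; d'=(-90−1·19/4)/(31/8)=-758/31
row 3: denom=6−1·8/31=178/31; d'=(66−1·-758/31)/(178/31)=1402/89
back: M3=1402/89
back: M2=-758/31−8/31·1402/89=-2538/89
back: M1=19/4−1/8·-2538/89=740/89
M: M0=0, M1=740/89, M2=-2538/89, M3=1402/89, M4=0
seg 0: a=-1, c=M0/2=0, d=(M1−M0)/(6·3)=370/801, b=Δ0−h0·(2M0+M1)/6=-1199/267
seg 1: a=-2, c=M1/2=370/89, d=(M2−M1)/(6·1)=-1639/267, b=Δ1−h1·(2M1+M2)/6=2131/267
seg 2: a=4, c=M2/2=-1269/89, d=(M3−M2)/(6·1)=1970/267, b=Δ2−h2·(2M2+M3)/6=-566/267
seg 3: a=-5, c=M3/2=701/89, d=(M4−M3)/(6·2)=-701/534, b=Δ3−h3·(2M3+M4)/6=-2270/267
t_q=11/2 → seg 3, τ=1/2; S=-5+-2270/267·τ+701/89·τ²+-701/534·τ³=-10603/1424

  seg 0: a=-1 b=-1199/267 c=0 d=370/801
  seg 1: a=-2 b=2131/267 c=370/89 d=-1639/267
  seg 2: a=4 b=-566/267 c=-1269/89 d=1970/267
  seg 3: a=-5 b=-2270/267 c=701/89 d=-701/534
S(11/2) = -10603/1424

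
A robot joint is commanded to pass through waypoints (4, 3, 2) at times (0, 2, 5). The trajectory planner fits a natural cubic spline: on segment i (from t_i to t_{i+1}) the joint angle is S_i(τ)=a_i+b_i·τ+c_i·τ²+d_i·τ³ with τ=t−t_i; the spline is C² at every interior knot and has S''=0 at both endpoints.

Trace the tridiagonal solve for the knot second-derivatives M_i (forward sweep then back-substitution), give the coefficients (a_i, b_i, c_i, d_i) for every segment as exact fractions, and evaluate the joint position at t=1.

Δ: Δ0=-1/2, Δ1=-1/3
row 1: diag=10, rhs=1; c'=3/10, d'=1/10
back: M1=1/10
M: M0=0, M1=1/10, M2=0
seg 0: a=4, c=M0/2=0, d=(M1−M0)/(6·2)=1/120, b=Δ0−h0·(2M0+M1)/6=-8/15
seg 1: a=3, c=M1/2=1/20, d=(M2−M1)/(6·3)=-1/180, b=Δ1−h1·(2M1+M2)/6=-13/30
t_q=1 → seg 0, τ=1; S=4+-8/15·τ+0·τ²+1/120·τ³=139/40

  seg 0: a=4 b=-8/15 c=0 d=1/120
  seg 1: a=3 b=-13/30 c=1/20 d=-1/180
S(1) = 139/40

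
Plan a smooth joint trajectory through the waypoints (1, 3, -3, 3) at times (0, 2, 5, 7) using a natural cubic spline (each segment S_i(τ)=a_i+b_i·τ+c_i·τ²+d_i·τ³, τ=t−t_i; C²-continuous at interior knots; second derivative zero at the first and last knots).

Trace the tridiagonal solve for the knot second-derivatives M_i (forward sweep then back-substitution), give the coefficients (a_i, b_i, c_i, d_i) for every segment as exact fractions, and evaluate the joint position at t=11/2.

Δ: Δ0=1, Δ1=-2, Δ2=3
row 1: diag=10, rhs=-18; c'=3/10, d'=-9/5
row 2: denom=10−3·3/10=91/10; d'=(30−3·-9/5)/(91/10)=354/91
back: M2=354/91
back: M1=-9/5−3/10·354/91=-270/91
M: M0=0, M1=-270/91, M2=354/91, M3=0
seg 0: a=1, c=M0/2=0, d=(M1−M0)/(6·2)=-45/182, b=Δ0−h0·(2M0+M1)/6=181/91
seg 1: a=3, c=M1/2=-135/91, d=(M2−M1)/(6·3)=8/21, b=Δ1−h1·(2M1+M2)/6=-89/91
seg 2: a=-3, c=M2/2=177/91, d=(M3−M2)/(6·2)=-59/182, b=Δ2−h2·(2M2+M3)/6=37/91
t_q=11/2 → seg 2, τ=1/2; S=-3+37/91·τ+177/91·τ²+-59/182·τ³=-489/208

  seg 0: a=1 b=181/91 c=0 d=-45/182
  seg 1: a=3 b=-89/91 c=-135/91 d=8/21
  seg 2: a=-3 b=37/91 c=177/91 d=-59/182
S(11/2) = -489/208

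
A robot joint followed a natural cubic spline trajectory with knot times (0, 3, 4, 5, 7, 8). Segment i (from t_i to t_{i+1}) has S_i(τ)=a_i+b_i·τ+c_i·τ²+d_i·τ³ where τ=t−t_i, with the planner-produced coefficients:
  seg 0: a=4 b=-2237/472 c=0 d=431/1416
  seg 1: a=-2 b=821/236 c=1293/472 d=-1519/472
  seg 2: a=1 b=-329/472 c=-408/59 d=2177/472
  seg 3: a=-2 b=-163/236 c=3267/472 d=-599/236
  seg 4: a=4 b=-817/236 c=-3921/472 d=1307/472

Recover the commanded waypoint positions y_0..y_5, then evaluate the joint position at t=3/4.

y_0 = S_0(0) = a_0 = 4
y_1 = S_1(0) = a_1 = -2
y_2 = S_2(0) = a_2 = 1
y_3 = S_3(0) = a_3 = -2
y_4 = S_4(0) = a_4 = 4
y_5 = S_4(1) = -5
t_q=3/4 is in segment 0 (τ=3/4); S_0(τ)=17335/30208

y_0=4 y_1=-2 y_2=1 y_3=-2 y_4=4 y_5=-5
S(3/4) = 17335/30208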